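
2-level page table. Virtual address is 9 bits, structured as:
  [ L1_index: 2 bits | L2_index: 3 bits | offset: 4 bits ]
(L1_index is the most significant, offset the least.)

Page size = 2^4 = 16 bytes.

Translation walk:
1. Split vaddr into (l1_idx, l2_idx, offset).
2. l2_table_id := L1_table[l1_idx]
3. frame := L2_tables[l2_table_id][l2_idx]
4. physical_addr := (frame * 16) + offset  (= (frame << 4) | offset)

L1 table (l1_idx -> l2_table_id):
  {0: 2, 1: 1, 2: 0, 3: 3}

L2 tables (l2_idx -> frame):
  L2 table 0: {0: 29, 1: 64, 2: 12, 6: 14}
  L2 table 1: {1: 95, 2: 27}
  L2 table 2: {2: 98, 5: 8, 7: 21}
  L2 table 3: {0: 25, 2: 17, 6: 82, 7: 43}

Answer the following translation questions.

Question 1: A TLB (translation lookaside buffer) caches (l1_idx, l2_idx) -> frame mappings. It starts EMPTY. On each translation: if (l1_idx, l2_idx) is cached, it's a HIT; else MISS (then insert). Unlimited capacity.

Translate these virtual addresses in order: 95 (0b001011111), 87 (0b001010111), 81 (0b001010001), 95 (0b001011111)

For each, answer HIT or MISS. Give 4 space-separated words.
vaddr=95: (0,5) not in TLB -> MISS, insert
vaddr=87: (0,5) in TLB -> HIT
vaddr=81: (0,5) in TLB -> HIT
vaddr=95: (0,5) in TLB -> HIT

Answer: MISS HIT HIT HIT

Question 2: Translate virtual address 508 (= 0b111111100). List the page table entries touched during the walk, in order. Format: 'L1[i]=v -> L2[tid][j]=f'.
vaddr = 508 = 0b111111100
Split: l1_idx=3, l2_idx=7, offset=12

Answer: L1[3]=3 -> L2[3][7]=43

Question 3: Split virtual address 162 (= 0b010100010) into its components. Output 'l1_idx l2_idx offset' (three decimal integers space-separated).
Answer: 1 2 2

Derivation:
vaddr = 162 = 0b010100010
  top 2 bits -> l1_idx = 1
  next 3 bits -> l2_idx = 2
  bottom 4 bits -> offset = 2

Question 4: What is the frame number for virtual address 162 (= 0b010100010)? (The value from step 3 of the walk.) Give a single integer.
vaddr = 162: l1_idx=1, l2_idx=2
L1[1] = 1; L2[1][2] = 27

Answer: 27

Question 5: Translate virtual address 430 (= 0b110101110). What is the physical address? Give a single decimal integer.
vaddr = 430 = 0b110101110
Split: l1_idx=3, l2_idx=2, offset=14
L1[3] = 3
L2[3][2] = 17
paddr = 17 * 16 + 14 = 286

Answer: 286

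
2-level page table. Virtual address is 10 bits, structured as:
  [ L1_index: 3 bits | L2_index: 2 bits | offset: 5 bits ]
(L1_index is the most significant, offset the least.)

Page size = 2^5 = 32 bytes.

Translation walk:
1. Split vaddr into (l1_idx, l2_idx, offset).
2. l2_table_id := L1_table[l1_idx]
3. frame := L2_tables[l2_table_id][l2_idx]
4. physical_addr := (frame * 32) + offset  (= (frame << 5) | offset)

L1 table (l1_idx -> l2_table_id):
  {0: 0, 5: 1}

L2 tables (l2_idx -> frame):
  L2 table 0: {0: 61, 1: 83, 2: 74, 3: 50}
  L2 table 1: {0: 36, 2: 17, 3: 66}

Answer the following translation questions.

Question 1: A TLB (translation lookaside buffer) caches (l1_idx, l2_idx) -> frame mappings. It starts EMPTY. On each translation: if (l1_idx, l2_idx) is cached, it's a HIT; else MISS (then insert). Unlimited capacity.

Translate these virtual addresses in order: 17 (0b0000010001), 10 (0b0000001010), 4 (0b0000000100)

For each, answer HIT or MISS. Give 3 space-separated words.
Answer: MISS HIT HIT

Derivation:
vaddr=17: (0,0) not in TLB -> MISS, insert
vaddr=10: (0,0) in TLB -> HIT
vaddr=4: (0,0) in TLB -> HIT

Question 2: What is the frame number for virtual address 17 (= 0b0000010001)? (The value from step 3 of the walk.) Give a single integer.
Answer: 61

Derivation:
vaddr = 17: l1_idx=0, l2_idx=0
L1[0] = 0; L2[0][0] = 61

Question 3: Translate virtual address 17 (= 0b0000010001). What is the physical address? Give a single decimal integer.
vaddr = 17 = 0b0000010001
Split: l1_idx=0, l2_idx=0, offset=17
L1[0] = 0
L2[0][0] = 61
paddr = 61 * 32 + 17 = 1969

Answer: 1969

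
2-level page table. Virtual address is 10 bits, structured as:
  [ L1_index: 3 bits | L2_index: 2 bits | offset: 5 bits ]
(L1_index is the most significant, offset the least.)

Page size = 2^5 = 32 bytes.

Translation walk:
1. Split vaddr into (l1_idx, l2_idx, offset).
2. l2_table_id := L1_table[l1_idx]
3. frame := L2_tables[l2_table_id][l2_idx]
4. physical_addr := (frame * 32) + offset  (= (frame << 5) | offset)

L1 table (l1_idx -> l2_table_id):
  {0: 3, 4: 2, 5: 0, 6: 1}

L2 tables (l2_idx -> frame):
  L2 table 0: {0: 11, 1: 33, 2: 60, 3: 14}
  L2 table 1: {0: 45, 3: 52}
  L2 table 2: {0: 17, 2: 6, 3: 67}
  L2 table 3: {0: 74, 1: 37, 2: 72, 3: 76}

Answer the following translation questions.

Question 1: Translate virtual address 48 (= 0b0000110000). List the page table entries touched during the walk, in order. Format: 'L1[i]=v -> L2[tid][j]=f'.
vaddr = 48 = 0b0000110000
Split: l1_idx=0, l2_idx=1, offset=16

Answer: L1[0]=3 -> L2[3][1]=37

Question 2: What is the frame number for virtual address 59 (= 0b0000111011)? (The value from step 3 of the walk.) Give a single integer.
vaddr = 59: l1_idx=0, l2_idx=1
L1[0] = 3; L2[3][1] = 37

Answer: 37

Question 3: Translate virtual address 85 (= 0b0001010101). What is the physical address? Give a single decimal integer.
Answer: 2325

Derivation:
vaddr = 85 = 0b0001010101
Split: l1_idx=0, l2_idx=2, offset=21
L1[0] = 3
L2[3][2] = 72
paddr = 72 * 32 + 21 = 2325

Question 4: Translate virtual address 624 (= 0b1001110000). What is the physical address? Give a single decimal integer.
vaddr = 624 = 0b1001110000
Split: l1_idx=4, l2_idx=3, offset=16
L1[4] = 2
L2[2][3] = 67
paddr = 67 * 32 + 16 = 2160

Answer: 2160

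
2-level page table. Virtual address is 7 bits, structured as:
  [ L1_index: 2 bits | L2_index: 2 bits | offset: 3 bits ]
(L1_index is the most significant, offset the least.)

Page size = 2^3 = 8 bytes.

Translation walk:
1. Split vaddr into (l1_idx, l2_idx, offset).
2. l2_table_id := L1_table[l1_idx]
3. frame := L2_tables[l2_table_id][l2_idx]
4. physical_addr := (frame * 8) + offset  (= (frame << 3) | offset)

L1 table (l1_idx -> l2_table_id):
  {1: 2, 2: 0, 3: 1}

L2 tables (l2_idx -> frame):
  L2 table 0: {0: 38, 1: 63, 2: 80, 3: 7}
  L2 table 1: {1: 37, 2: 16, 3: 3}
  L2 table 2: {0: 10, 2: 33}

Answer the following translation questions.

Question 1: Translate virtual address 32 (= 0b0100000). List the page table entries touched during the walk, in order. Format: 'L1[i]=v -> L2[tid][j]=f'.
Answer: L1[1]=2 -> L2[2][0]=10

Derivation:
vaddr = 32 = 0b0100000
Split: l1_idx=1, l2_idx=0, offset=0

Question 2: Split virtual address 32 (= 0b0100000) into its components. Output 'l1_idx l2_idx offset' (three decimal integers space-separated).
Answer: 1 0 0

Derivation:
vaddr = 32 = 0b0100000
  top 2 bits -> l1_idx = 1
  next 2 bits -> l2_idx = 0
  bottom 3 bits -> offset = 0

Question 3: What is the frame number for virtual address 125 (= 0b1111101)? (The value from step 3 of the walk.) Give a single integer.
vaddr = 125: l1_idx=3, l2_idx=3
L1[3] = 1; L2[1][3] = 3

Answer: 3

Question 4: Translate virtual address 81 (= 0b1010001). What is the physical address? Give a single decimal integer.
Answer: 641

Derivation:
vaddr = 81 = 0b1010001
Split: l1_idx=2, l2_idx=2, offset=1
L1[2] = 0
L2[0][2] = 80
paddr = 80 * 8 + 1 = 641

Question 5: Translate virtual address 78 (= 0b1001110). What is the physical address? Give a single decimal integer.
vaddr = 78 = 0b1001110
Split: l1_idx=2, l2_idx=1, offset=6
L1[2] = 0
L2[0][1] = 63
paddr = 63 * 8 + 6 = 510

Answer: 510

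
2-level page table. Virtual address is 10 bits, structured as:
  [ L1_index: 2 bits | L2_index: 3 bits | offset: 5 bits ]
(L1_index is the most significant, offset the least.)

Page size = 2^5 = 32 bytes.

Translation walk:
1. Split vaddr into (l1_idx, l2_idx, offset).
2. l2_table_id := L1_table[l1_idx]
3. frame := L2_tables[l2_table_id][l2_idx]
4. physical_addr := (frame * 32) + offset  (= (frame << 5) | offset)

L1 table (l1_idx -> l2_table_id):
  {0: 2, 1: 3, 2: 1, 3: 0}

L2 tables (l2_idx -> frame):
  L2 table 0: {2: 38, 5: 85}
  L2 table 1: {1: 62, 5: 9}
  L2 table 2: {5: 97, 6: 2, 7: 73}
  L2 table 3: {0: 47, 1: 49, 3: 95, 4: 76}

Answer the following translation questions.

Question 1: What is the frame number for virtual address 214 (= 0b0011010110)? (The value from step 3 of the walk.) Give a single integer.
Answer: 2

Derivation:
vaddr = 214: l1_idx=0, l2_idx=6
L1[0] = 2; L2[2][6] = 2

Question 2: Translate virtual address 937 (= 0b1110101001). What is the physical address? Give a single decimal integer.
Answer: 2729

Derivation:
vaddr = 937 = 0b1110101001
Split: l1_idx=3, l2_idx=5, offset=9
L1[3] = 0
L2[0][5] = 85
paddr = 85 * 32 + 9 = 2729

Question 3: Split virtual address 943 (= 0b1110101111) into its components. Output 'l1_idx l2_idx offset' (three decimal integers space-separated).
Answer: 3 5 15

Derivation:
vaddr = 943 = 0b1110101111
  top 2 bits -> l1_idx = 3
  next 3 bits -> l2_idx = 5
  bottom 5 bits -> offset = 15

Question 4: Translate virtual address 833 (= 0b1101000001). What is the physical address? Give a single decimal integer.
vaddr = 833 = 0b1101000001
Split: l1_idx=3, l2_idx=2, offset=1
L1[3] = 0
L2[0][2] = 38
paddr = 38 * 32 + 1 = 1217

Answer: 1217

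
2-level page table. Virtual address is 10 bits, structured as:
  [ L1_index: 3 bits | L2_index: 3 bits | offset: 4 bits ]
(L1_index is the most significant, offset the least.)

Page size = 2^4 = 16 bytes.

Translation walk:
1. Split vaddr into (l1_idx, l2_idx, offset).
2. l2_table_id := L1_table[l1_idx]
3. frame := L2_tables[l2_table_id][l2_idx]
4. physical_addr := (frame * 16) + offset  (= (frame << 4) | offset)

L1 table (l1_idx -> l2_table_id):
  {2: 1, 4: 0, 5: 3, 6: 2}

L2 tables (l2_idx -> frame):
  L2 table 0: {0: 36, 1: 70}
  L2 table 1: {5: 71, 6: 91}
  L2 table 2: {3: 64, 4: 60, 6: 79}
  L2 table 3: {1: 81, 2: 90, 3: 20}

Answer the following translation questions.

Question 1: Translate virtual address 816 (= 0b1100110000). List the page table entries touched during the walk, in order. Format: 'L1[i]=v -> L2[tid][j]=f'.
vaddr = 816 = 0b1100110000
Split: l1_idx=6, l2_idx=3, offset=0

Answer: L1[6]=2 -> L2[2][3]=64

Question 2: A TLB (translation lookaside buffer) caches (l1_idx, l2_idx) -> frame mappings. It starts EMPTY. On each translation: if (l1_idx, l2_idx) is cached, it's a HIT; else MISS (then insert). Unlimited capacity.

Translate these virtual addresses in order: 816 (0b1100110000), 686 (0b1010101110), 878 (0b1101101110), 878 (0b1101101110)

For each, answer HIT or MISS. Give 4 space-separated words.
Answer: MISS MISS MISS HIT

Derivation:
vaddr=816: (6,3) not in TLB -> MISS, insert
vaddr=686: (5,2) not in TLB -> MISS, insert
vaddr=878: (6,6) not in TLB -> MISS, insert
vaddr=878: (6,6) in TLB -> HIT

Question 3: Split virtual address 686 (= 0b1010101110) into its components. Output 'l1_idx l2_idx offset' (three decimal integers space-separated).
vaddr = 686 = 0b1010101110
  top 3 bits -> l1_idx = 5
  next 3 bits -> l2_idx = 2
  bottom 4 bits -> offset = 14

Answer: 5 2 14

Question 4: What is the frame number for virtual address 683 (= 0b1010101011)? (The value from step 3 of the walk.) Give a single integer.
vaddr = 683: l1_idx=5, l2_idx=2
L1[5] = 3; L2[3][2] = 90

Answer: 90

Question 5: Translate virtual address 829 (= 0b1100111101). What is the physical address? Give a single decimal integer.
Answer: 1037

Derivation:
vaddr = 829 = 0b1100111101
Split: l1_idx=6, l2_idx=3, offset=13
L1[6] = 2
L2[2][3] = 64
paddr = 64 * 16 + 13 = 1037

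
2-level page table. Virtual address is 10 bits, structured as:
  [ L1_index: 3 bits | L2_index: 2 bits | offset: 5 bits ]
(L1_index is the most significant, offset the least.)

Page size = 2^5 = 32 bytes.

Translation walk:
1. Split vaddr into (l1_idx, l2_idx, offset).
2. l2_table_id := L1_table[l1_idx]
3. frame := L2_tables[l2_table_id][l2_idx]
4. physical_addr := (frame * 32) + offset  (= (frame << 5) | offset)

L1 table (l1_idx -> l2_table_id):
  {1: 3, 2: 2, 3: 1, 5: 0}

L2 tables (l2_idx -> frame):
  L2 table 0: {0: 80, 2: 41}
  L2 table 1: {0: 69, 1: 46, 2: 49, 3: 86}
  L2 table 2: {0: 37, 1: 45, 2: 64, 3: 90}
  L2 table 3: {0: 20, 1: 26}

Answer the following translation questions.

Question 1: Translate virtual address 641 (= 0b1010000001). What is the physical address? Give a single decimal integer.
Answer: 2561

Derivation:
vaddr = 641 = 0b1010000001
Split: l1_idx=5, l2_idx=0, offset=1
L1[5] = 0
L2[0][0] = 80
paddr = 80 * 32 + 1 = 2561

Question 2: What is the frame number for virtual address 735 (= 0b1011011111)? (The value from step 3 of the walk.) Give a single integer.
vaddr = 735: l1_idx=5, l2_idx=2
L1[5] = 0; L2[0][2] = 41

Answer: 41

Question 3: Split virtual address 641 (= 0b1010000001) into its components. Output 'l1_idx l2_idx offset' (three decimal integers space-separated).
vaddr = 641 = 0b1010000001
  top 3 bits -> l1_idx = 5
  next 2 bits -> l2_idx = 0
  bottom 5 bits -> offset = 1

Answer: 5 0 1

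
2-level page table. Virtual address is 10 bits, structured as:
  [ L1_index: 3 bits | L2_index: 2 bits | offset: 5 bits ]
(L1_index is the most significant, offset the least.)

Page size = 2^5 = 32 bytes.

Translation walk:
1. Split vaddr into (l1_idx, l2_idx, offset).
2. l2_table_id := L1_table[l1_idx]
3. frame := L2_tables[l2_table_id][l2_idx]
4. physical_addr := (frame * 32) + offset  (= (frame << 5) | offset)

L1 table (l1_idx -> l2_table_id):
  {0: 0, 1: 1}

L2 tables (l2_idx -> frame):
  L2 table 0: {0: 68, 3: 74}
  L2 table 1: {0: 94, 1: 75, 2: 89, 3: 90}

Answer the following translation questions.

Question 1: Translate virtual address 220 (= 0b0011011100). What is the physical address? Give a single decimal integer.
Answer: 2876

Derivation:
vaddr = 220 = 0b0011011100
Split: l1_idx=1, l2_idx=2, offset=28
L1[1] = 1
L2[1][2] = 89
paddr = 89 * 32 + 28 = 2876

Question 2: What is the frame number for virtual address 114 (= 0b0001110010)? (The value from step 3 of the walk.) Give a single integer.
vaddr = 114: l1_idx=0, l2_idx=3
L1[0] = 0; L2[0][3] = 74

Answer: 74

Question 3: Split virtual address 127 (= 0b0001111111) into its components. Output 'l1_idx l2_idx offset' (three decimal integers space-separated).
vaddr = 127 = 0b0001111111
  top 3 bits -> l1_idx = 0
  next 2 bits -> l2_idx = 3
  bottom 5 bits -> offset = 31

Answer: 0 3 31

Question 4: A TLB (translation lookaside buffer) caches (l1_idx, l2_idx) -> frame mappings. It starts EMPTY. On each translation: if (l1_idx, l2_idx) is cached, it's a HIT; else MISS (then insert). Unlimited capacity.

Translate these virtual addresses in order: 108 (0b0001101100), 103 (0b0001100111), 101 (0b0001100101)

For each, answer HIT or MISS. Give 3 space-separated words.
vaddr=108: (0,3) not in TLB -> MISS, insert
vaddr=103: (0,3) in TLB -> HIT
vaddr=101: (0,3) in TLB -> HIT

Answer: MISS HIT HIT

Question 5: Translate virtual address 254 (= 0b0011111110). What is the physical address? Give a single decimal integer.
vaddr = 254 = 0b0011111110
Split: l1_idx=1, l2_idx=3, offset=30
L1[1] = 1
L2[1][3] = 90
paddr = 90 * 32 + 30 = 2910

Answer: 2910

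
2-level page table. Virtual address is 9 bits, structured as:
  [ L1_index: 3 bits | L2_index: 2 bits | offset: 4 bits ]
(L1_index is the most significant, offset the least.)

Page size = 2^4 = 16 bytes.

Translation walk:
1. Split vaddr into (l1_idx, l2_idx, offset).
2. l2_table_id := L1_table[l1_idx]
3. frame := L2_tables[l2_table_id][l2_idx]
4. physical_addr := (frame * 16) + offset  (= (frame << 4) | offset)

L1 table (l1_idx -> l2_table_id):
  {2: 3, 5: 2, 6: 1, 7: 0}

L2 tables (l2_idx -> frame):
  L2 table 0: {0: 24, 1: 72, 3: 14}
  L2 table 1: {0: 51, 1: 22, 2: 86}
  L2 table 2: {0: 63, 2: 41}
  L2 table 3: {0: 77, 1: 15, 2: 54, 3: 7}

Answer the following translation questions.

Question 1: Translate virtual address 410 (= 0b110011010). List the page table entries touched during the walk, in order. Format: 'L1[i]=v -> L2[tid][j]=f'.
vaddr = 410 = 0b110011010
Split: l1_idx=6, l2_idx=1, offset=10

Answer: L1[6]=1 -> L2[1][1]=22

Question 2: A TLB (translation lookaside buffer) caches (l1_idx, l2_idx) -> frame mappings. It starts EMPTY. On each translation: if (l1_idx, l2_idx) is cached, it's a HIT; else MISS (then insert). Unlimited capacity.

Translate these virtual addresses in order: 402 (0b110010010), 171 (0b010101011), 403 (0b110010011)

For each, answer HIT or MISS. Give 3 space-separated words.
Answer: MISS MISS HIT

Derivation:
vaddr=402: (6,1) not in TLB -> MISS, insert
vaddr=171: (2,2) not in TLB -> MISS, insert
vaddr=403: (6,1) in TLB -> HIT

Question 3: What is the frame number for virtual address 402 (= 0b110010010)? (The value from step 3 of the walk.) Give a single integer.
vaddr = 402: l1_idx=6, l2_idx=1
L1[6] = 1; L2[1][1] = 22

Answer: 22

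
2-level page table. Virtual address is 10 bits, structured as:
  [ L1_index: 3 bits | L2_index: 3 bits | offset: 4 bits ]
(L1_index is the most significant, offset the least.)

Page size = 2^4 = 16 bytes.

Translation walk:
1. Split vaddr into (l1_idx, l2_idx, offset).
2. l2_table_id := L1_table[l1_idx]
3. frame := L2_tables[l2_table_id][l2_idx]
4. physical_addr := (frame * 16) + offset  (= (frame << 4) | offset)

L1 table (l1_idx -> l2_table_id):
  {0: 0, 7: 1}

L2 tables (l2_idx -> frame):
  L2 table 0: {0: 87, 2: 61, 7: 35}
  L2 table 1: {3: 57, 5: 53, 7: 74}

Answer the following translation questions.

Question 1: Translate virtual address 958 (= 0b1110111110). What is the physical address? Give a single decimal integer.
Answer: 926

Derivation:
vaddr = 958 = 0b1110111110
Split: l1_idx=7, l2_idx=3, offset=14
L1[7] = 1
L2[1][3] = 57
paddr = 57 * 16 + 14 = 926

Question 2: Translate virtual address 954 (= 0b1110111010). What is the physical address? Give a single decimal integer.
Answer: 922

Derivation:
vaddr = 954 = 0b1110111010
Split: l1_idx=7, l2_idx=3, offset=10
L1[7] = 1
L2[1][3] = 57
paddr = 57 * 16 + 10 = 922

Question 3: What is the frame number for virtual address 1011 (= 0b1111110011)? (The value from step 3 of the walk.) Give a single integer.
vaddr = 1011: l1_idx=7, l2_idx=7
L1[7] = 1; L2[1][7] = 74

Answer: 74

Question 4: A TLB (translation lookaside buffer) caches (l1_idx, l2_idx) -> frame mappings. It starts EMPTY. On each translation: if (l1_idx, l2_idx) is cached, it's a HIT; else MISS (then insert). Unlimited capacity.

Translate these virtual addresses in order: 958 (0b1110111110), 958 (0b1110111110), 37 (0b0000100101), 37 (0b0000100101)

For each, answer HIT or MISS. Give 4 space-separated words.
vaddr=958: (7,3) not in TLB -> MISS, insert
vaddr=958: (7,3) in TLB -> HIT
vaddr=37: (0,2) not in TLB -> MISS, insert
vaddr=37: (0,2) in TLB -> HIT

Answer: MISS HIT MISS HIT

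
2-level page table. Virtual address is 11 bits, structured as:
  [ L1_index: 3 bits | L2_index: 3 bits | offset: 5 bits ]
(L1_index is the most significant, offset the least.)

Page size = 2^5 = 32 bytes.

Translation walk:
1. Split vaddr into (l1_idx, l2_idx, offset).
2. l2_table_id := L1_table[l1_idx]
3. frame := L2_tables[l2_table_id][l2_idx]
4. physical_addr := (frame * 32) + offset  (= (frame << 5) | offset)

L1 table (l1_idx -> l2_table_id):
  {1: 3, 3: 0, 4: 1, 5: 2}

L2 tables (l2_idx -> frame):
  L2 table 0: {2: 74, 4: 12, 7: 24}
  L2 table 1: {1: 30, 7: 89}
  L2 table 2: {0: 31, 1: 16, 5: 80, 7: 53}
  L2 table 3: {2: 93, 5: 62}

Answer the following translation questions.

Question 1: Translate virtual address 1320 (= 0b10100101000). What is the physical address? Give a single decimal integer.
vaddr = 1320 = 0b10100101000
Split: l1_idx=5, l2_idx=1, offset=8
L1[5] = 2
L2[2][1] = 16
paddr = 16 * 32 + 8 = 520

Answer: 520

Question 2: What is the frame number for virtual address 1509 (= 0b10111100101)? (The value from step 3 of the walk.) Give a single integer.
Answer: 53

Derivation:
vaddr = 1509: l1_idx=5, l2_idx=7
L1[5] = 2; L2[2][7] = 53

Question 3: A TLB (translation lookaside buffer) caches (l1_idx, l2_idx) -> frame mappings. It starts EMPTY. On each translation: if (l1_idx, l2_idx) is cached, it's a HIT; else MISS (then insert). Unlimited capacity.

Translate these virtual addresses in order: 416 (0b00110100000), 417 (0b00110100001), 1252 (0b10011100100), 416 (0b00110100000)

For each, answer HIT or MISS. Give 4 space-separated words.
Answer: MISS HIT MISS HIT

Derivation:
vaddr=416: (1,5) not in TLB -> MISS, insert
vaddr=417: (1,5) in TLB -> HIT
vaddr=1252: (4,7) not in TLB -> MISS, insert
vaddr=416: (1,5) in TLB -> HIT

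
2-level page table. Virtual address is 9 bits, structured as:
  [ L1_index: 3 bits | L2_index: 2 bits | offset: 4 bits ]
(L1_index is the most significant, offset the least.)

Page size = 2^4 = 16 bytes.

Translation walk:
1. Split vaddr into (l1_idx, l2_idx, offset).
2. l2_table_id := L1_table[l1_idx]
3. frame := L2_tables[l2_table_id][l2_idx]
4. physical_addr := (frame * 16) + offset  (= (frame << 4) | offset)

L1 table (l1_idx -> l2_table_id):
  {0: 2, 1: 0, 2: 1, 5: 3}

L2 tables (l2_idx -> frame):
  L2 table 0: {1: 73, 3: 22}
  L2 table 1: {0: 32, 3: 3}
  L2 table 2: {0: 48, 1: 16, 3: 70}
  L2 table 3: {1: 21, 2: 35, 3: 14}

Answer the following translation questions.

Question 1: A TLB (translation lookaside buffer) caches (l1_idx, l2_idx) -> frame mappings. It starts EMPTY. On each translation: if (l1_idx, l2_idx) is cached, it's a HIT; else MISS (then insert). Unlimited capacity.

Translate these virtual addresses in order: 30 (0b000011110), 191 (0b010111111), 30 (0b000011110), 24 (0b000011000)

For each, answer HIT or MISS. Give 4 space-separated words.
vaddr=30: (0,1) not in TLB -> MISS, insert
vaddr=191: (2,3) not in TLB -> MISS, insert
vaddr=30: (0,1) in TLB -> HIT
vaddr=24: (0,1) in TLB -> HIT

Answer: MISS MISS HIT HIT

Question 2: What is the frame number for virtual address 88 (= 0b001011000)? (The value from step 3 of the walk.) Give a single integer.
vaddr = 88: l1_idx=1, l2_idx=1
L1[1] = 0; L2[0][1] = 73

Answer: 73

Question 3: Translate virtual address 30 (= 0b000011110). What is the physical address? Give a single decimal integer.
vaddr = 30 = 0b000011110
Split: l1_idx=0, l2_idx=1, offset=14
L1[0] = 2
L2[2][1] = 16
paddr = 16 * 16 + 14 = 270

Answer: 270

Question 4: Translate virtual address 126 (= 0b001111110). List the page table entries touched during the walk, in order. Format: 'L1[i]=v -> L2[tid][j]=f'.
vaddr = 126 = 0b001111110
Split: l1_idx=1, l2_idx=3, offset=14

Answer: L1[1]=0 -> L2[0][3]=22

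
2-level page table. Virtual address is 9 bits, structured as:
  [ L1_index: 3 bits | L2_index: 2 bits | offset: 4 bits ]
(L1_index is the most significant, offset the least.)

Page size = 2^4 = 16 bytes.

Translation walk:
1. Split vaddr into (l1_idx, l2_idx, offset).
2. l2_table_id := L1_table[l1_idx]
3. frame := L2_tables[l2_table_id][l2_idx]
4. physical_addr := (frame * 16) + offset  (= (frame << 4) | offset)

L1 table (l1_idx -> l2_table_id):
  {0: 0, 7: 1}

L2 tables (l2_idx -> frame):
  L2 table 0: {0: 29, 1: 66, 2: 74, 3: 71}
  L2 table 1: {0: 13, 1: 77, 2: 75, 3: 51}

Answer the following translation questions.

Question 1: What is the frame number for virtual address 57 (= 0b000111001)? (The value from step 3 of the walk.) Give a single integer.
Answer: 71

Derivation:
vaddr = 57: l1_idx=0, l2_idx=3
L1[0] = 0; L2[0][3] = 71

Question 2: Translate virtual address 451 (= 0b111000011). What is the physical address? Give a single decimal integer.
Answer: 211

Derivation:
vaddr = 451 = 0b111000011
Split: l1_idx=7, l2_idx=0, offset=3
L1[7] = 1
L2[1][0] = 13
paddr = 13 * 16 + 3 = 211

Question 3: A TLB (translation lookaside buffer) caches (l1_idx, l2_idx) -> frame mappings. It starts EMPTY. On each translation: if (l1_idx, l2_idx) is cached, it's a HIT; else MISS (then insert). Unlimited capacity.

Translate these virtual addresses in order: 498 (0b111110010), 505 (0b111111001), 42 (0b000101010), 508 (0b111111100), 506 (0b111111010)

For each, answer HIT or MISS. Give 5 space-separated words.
Answer: MISS HIT MISS HIT HIT

Derivation:
vaddr=498: (7,3) not in TLB -> MISS, insert
vaddr=505: (7,3) in TLB -> HIT
vaddr=42: (0,2) not in TLB -> MISS, insert
vaddr=508: (7,3) in TLB -> HIT
vaddr=506: (7,3) in TLB -> HIT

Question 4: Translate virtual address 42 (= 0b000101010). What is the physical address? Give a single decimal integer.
vaddr = 42 = 0b000101010
Split: l1_idx=0, l2_idx=2, offset=10
L1[0] = 0
L2[0][2] = 74
paddr = 74 * 16 + 10 = 1194

Answer: 1194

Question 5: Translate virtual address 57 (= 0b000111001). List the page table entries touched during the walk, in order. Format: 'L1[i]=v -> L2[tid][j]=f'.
vaddr = 57 = 0b000111001
Split: l1_idx=0, l2_idx=3, offset=9

Answer: L1[0]=0 -> L2[0][3]=71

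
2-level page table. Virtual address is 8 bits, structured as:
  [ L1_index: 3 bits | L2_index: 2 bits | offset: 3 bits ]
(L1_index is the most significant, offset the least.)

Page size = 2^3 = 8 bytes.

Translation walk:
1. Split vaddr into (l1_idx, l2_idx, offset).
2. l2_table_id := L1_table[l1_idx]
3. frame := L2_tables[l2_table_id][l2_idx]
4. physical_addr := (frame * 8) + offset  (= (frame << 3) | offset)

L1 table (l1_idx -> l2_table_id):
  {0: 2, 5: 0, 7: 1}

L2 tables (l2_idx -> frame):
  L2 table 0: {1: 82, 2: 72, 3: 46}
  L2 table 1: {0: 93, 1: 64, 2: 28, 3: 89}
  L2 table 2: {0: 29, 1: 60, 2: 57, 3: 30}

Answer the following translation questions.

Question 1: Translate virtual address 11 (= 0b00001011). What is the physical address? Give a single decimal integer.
vaddr = 11 = 0b00001011
Split: l1_idx=0, l2_idx=1, offset=3
L1[0] = 2
L2[2][1] = 60
paddr = 60 * 8 + 3 = 483

Answer: 483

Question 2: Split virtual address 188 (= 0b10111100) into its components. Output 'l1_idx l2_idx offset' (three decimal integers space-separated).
vaddr = 188 = 0b10111100
  top 3 bits -> l1_idx = 5
  next 2 bits -> l2_idx = 3
  bottom 3 bits -> offset = 4

Answer: 5 3 4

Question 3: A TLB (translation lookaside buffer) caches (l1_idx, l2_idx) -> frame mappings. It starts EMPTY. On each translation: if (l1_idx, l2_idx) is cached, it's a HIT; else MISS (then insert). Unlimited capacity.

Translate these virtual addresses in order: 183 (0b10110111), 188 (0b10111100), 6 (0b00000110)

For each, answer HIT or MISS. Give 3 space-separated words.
vaddr=183: (5,2) not in TLB -> MISS, insert
vaddr=188: (5,3) not in TLB -> MISS, insert
vaddr=6: (0,0) not in TLB -> MISS, insert

Answer: MISS MISS MISS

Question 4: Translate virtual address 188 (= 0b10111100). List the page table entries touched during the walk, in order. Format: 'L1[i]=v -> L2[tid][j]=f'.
vaddr = 188 = 0b10111100
Split: l1_idx=5, l2_idx=3, offset=4

Answer: L1[5]=0 -> L2[0][3]=46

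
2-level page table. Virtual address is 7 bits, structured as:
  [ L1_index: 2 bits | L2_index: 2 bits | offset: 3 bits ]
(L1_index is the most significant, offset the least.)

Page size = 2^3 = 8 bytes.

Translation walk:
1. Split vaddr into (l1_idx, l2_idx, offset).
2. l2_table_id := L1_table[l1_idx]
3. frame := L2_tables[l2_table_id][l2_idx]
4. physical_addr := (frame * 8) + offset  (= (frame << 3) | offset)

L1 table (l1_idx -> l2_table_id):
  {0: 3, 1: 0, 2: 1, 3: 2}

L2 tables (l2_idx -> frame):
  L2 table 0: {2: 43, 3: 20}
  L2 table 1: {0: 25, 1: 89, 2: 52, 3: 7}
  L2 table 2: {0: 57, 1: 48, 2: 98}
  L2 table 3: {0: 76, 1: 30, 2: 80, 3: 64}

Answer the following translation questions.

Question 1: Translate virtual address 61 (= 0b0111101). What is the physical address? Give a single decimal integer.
vaddr = 61 = 0b0111101
Split: l1_idx=1, l2_idx=3, offset=5
L1[1] = 0
L2[0][3] = 20
paddr = 20 * 8 + 5 = 165

Answer: 165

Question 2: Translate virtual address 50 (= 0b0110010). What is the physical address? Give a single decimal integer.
vaddr = 50 = 0b0110010
Split: l1_idx=1, l2_idx=2, offset=2
L1[1] = 0
L2[0][2] = 43
paddr = 43 * 8 + 2 = 346

Answer: 346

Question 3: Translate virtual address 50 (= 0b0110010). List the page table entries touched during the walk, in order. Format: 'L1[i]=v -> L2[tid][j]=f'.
Answer: L1[1]=0 -> L2[0][2]=43

Derivation:
vaddr = 50 = 0b0110010
Split: l1_idx=1, l2_idx=2, offset=2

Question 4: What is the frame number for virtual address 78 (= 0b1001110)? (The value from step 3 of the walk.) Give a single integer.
vaddr = 78: l1_idx=2, l2_idx=1
L1[2] = 1; L2[1][1] = 89

Answer: 89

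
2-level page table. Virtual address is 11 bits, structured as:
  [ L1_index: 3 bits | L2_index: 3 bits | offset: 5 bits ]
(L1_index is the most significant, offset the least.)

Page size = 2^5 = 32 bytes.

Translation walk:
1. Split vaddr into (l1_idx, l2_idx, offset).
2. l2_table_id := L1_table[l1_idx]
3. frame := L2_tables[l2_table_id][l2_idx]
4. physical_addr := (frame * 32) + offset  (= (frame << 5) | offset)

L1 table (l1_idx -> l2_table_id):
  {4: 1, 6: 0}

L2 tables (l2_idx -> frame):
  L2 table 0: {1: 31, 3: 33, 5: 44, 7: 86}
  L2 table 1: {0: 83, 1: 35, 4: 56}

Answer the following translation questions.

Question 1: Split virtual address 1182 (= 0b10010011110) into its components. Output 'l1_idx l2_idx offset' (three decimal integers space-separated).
Answer: 4 4 30

Derivation:
vaddr = 1182 = 0b10010011110
  top 3 bits -> l1_idx = 4
  next 3 bits -> l2_idx = 4
  bottom 5 bits -> offset = 30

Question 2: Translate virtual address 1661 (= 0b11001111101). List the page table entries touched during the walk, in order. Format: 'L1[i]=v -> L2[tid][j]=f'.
Answer: L1[6]=0 -> L2[0][3]=33

Derivation:
vaddr = 1661 = 0b11001111101
Split: l1_idx=6, l2_idx=3, offset=29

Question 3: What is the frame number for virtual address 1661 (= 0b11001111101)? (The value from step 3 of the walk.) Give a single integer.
vaddr = 1661: l1_idx=6, l2_idx=3
L1[6] = 0; L2[0][3] = 33

Answer: 33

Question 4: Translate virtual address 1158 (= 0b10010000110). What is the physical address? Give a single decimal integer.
vaddr = 1158 = 0b10010000110
Split: l1_idx=4, l2_idx=4, offset=6
L1[4] = 1
L2[1][4] = 56
paddr = 56 * 32 + 6 = 1798

Answer: 1798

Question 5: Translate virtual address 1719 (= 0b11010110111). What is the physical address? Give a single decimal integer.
Answer: 1431

Derivation:
vaddr = 1719 = 0b11010110111
Split: l1_idx=6, l2_idx=5, offset=23
L1[6] = 0
L2[0][5] = 44
paddr = 44 * 32 + 23 = 1431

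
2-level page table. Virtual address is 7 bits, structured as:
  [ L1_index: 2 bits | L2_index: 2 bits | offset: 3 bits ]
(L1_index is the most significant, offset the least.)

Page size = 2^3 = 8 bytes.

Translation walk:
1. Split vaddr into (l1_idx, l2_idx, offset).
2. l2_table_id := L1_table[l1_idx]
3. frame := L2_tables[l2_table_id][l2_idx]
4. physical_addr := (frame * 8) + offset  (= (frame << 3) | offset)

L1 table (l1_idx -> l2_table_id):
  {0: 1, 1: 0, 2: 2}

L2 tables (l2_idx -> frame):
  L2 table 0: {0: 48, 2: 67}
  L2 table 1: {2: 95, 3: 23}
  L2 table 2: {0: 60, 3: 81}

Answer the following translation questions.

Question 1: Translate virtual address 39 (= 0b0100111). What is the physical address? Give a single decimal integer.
vaddr = 39 = 0b0100111
Split: l1_idx=1, l2_idx=0, offset=7
L1[1] = 0
L2[0][0] = 48
paddr = 48 * 8 + 7 = 391

Answer: 391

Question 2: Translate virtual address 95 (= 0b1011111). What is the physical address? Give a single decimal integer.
Answer: 655

Derivation:
vaddr = 95 = 0b1011111
Split: l1_idx=2, l2_idx=3, offset=7
L1[2] = 2
L2[2][3] = 81
paddr = 81 * 8 + 7 = 655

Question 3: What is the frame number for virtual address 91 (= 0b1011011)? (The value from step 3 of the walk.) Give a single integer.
Answer: 81

Derivation:
vaddr = 91: l1_idx=2, l2_idx=3
L1[2] = 2; L2[2][3] = 81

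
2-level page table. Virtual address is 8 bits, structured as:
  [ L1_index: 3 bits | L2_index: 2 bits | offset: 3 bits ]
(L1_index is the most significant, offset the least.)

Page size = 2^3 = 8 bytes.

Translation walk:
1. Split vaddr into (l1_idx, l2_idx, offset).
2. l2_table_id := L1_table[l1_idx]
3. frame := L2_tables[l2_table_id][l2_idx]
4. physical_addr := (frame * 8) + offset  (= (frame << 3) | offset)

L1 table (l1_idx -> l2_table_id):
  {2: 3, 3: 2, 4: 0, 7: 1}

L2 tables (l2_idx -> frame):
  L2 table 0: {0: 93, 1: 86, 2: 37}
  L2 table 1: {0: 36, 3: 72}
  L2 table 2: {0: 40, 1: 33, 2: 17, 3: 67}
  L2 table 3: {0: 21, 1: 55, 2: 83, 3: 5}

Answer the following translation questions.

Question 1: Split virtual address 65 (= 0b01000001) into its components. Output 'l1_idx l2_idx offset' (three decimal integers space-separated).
vaddr = 65 = 0b01000001
  top 3 bits -> l1_idx = 2
  next 2 bits -> l2_idx = 0
  bottom 3 bits -> offset = 1

Answer: 2 0 1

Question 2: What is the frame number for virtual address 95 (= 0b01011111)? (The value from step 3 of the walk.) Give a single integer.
Answer: 5

Derivation:
vaddr = 95: l1_idx=2, l2_idx=3
L1[2] = 3; L2[3][3] = 5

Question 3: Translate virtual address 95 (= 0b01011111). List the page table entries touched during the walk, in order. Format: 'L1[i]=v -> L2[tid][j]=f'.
vaddr = 95 = 0b01011111
Split: l1_idx=2, l2_idx=3, offset=7

Answer: L1[2]=3 -> L2[3][3]=5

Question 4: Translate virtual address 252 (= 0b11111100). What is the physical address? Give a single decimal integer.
vaddr = 252 = 0b11111100
Split: l1_idx=7, l2_idx=3, offset=4
L1[7] = 1
L2[1][3] = 72
paddr = 72 * 8 + 4 = 580

Answer: 580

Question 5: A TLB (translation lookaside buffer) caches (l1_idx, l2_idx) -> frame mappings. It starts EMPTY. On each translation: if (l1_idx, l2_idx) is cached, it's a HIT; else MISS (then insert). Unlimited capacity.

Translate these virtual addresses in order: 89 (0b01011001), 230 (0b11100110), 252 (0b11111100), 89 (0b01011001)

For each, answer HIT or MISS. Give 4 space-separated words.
Answer: MISS MISS MISS HIT

Derivation:
vaddr=89: (2,3) not in TLB -> MISS, insert
vaddr=230: (7,0) not in TLB -> MISS, insert
vaddr=252: (7,3) not in TLB -> MISS, insert
vaddr=89: (2,3) in TLB -> HIT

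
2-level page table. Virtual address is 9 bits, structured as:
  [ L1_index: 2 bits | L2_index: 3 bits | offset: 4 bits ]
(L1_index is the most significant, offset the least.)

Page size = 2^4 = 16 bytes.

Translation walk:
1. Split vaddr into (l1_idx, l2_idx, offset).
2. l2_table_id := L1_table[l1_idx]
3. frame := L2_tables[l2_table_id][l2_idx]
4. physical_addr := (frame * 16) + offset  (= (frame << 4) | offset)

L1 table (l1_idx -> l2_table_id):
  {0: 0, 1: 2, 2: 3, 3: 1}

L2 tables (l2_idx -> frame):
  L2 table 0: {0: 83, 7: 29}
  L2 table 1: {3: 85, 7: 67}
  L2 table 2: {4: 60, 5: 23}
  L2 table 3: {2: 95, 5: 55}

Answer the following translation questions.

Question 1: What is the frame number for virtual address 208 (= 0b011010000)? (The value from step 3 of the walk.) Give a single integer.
vaddr = 208: l1_idx=1, l2_idx=5
L1[1] = 2; L2[2][5] = 23

Answer: 23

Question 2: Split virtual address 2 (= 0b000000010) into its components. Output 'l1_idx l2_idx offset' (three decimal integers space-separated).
vaddr = 2 = 0b000000010
  top 2 bits -> l1_idx = 0
  next 3 bits -> l2_idx = 0
  bottom 4 bits -> offset = 2

Answer: 0 0 2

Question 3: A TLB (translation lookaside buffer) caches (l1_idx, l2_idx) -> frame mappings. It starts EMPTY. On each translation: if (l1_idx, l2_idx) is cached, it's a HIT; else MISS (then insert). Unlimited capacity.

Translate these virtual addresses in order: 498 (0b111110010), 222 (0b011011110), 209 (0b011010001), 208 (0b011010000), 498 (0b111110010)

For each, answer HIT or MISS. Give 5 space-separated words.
Answer: MISS MISS HIT HIT HIT

Derivation:
vaddr=498: (3,7) not in TLB -> MISS, insert
vaddr=222: (1,5) not in TLB -> MISS, insert
vaddr=209: (1,5) in TLB -> HIT
vaddr=208: (1,5) in TLB -> HIT
vaddr=498: (3,7) in TLB -> HIT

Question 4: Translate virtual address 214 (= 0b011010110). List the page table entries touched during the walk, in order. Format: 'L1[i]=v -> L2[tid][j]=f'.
vaddr = 214 = 0b011010110
Split: l1_idx=1, l2_idx=5, offset=6

Answer: L1[1]=2 -> L2[2][5]=23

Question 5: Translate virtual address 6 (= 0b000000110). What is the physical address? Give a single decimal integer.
Answer: 1334

Derivation:
vaddr = 6 = 0b000000110
Split: l1_idx=0, l2_idx=0, offset=6
L1[0] = 0
L2[0][0] = 83
paddr = 83 * 16 + 6 = 1334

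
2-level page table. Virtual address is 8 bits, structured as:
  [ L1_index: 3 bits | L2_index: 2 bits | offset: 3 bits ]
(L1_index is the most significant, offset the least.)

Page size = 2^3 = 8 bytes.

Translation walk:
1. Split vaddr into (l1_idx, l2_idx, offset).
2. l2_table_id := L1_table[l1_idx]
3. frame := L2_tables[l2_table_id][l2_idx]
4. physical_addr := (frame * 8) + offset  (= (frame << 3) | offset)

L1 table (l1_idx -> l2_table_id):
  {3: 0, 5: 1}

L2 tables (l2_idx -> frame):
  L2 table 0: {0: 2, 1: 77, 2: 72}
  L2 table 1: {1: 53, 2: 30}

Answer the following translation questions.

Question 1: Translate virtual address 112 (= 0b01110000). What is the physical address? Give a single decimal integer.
vaddr = 112 = 0b01110000
Split: l1_idx=3, l2_idx=2, offset=0
L1[3] = 0
L2[0][2] = 72
paddr = 72 * 8 + 0 = 576

Answer: 576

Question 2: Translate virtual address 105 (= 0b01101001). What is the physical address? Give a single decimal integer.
Answer: 617

Derivation:
vaddr = 105 = 0b01101001
Split: l1_idx=3, l2_idx=1, offset=1
L1[3] = 0
L2[0][1] = 77
paddr = 77 * 8 + 1 = 617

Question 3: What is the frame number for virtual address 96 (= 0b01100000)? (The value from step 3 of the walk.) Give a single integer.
Answer: 2

Derivation:
vaddr = 96: l1_idx=3, l2_idx=0
L1[3] = 0; L2[0][0] = 2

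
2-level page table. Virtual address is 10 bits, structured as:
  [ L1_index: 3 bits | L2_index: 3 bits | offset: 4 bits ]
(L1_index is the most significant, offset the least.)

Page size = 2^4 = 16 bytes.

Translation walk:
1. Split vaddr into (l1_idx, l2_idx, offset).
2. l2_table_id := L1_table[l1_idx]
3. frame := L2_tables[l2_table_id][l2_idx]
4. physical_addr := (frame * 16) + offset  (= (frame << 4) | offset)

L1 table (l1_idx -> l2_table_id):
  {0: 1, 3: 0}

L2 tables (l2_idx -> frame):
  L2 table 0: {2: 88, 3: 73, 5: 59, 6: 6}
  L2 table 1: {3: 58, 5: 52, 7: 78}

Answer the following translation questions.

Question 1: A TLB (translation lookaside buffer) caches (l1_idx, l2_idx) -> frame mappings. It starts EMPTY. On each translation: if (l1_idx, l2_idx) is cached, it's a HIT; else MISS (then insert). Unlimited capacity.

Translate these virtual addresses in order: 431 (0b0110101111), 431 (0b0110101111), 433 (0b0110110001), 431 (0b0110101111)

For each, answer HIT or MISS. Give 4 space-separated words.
Answer: MISS HIT MISS HIT

Derivation:
vaddr=431: (3,2) not in TLB -> MISS, insert
vaddr=431: (3,2) in TLB -> HIT
vaddr=433: (3,3) not in TLB -> MISS, insert
vaddr=431: (3,2) in TLB -> HIT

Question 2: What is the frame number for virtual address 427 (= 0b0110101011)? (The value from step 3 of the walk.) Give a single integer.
Answer: 88

Derivation:
vaddr = 427: l1_idx=3, l2_idx=2
L1[3] = 0; L2[0][2] = 88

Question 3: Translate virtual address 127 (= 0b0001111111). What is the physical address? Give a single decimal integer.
Answer: 1263

Derivation:
vaddr = 127 = 0b0001111111
Split: l1_idx=0, l2_idx=7, offset=15
L1[0] = 1
L2[1][7] = 78
paddr = 78 * 16 + 15 = 1263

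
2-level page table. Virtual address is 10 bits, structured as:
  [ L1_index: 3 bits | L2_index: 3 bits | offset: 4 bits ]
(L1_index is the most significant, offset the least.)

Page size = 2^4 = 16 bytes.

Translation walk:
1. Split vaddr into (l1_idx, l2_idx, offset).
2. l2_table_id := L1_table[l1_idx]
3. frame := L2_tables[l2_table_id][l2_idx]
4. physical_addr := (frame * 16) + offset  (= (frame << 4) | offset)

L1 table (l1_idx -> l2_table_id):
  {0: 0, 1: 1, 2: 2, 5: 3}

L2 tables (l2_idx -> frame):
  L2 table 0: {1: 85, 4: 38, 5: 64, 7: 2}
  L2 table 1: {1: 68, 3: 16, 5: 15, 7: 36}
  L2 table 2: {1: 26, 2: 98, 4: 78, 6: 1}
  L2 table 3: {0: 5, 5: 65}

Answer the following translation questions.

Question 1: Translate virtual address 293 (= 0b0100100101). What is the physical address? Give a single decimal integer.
Answer: 1573

Derivation:
vaddr = 293 = 0b0100100101
Split: l1_idx=2, l2_idx=2, offset=5
L1[2] = 2
L2[2][2] = 98
paddr = 98 * 16 + 5 = 1573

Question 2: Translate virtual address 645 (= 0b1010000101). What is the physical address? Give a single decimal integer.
vaddr = 645 = 0b1010000101
Split: l1_idx=5, l2_idx=0, offset=5
L1[5] = 3
L2[3][0] = 5
paddr = 5 * 16 + 5 = 85

Answer: 85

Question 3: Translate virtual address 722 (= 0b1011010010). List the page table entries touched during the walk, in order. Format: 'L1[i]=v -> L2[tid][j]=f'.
vaddr = 722 = 0b1011010010
Split: l1_idx=5, l2_idx=5, offset=2

Answer: L1[5]=3 -> L2[3][5]=65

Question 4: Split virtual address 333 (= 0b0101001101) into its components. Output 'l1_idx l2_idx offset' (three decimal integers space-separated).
Answer: 2 4 13

Derivation:
vaddr = 333 = 0b0101001101
  top 3 bits -> l1_idx = 2
  next 3 bits -> l2_idx = 4
  bottom 4 bits -> offset = 13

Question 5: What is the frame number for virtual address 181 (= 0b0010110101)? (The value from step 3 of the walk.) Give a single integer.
Answer: 16

Derivation:
vaddr = 181: l1_idx=1, l2_idx=3
L1[1] = 1; L2[1][3] = 16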